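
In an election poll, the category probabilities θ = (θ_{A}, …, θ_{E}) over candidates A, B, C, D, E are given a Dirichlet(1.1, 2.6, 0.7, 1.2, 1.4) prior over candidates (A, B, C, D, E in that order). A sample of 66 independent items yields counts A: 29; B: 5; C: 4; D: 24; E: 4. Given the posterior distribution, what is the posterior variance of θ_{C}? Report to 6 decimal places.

0.000814

The Dirichlet prior is conjugate to the Multinomial likelihood: each posterior αⱼ = prior αⱼ + observed count nⱼ.
Posterior concentration: (30.1, 7.6, 4.7, 25.2, 5.4), total = 73.0.
Var[θ_j] = α_j(Σα−α_j)/((Σα)²(Σα+1)) = 4.7·68.3/(73.0²·74.0) = 0.000814.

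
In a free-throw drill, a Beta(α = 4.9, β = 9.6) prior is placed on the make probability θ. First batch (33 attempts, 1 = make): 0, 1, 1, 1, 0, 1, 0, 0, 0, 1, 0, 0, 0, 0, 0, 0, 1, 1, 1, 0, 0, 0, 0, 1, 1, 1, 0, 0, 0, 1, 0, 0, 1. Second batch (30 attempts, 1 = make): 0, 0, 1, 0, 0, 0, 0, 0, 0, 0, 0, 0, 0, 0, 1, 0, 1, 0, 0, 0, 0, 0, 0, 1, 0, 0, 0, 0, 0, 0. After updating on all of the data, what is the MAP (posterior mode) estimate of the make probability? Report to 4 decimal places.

0.2768

The Beta prior is conjugate to a Binomial/Bernoulli likelihood; the update adds successes to α and failures to β.
After batch 1: Beta(4.9+13, 9.6+20) = Beta(17.9, 29.6).
After batch 2: Beta(17.9+4, 29.6+26) = Beta(21.9, 55.6).
Mode of Beta(a,b) for a,b>1 is (a−1)/(a+b−2) = 20.9/75.5 = 0.2768.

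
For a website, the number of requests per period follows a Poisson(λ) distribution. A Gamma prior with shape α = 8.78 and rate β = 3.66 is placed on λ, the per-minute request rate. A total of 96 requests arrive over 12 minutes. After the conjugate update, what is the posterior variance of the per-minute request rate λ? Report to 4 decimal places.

0.4273

With a Gamma(shape α, rate β) prior, the Poisson likelihood is conjugate: the posterior is Gamma(α + ΣXᵢ, β + n).
Posterior: Gamma(α+S, β+n) = Gamma(8.78+96, 3.66+12) = Gamma(104.78, 15.66).
Var = α/β² = 104.78/15.66² = 0.4273.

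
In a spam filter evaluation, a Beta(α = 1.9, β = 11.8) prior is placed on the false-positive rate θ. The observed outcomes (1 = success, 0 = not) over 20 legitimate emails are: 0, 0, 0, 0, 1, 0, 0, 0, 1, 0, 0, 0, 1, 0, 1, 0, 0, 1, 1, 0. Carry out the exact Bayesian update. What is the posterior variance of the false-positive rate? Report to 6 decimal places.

0.005172

The Beta prior is conjugate to a Binomial/Bernoulli likelihood; the update adds successes to α and failures to β.
Posterior: Beta(α+k, β+n−k) = Beta(1.9+6, 11.8+14) = Beta(7.9, 25.8).
Var = αβ/((α+β)²(α+β+1)) = 7.9·25.8/(33.7²·34.7) = 0.005172.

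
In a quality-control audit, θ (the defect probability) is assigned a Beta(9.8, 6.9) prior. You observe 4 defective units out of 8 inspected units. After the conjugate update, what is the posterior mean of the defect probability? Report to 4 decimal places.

0.5587

The Beta prior is conjugate to a Binomial/Bernoulli likelihood; the update adds successes to α and failures to β.
Posterior: Beta(α+k, β+n−k) = Beta(9.8+4, 6.9+4) = Beta(13.8, 10.9).
Posterior mean = α/(α+β) = 13.8/24.7 = 0.5587.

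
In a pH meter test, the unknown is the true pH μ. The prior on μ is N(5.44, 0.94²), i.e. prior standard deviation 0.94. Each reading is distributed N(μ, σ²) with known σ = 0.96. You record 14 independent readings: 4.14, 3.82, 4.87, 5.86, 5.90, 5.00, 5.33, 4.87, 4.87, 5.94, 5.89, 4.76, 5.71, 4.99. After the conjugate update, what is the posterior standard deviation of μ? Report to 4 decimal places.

For Normal data with known variance σ², a Normal(μ₀, σ₀²) prior on μ is conjugate. Posterior precision = 1/σ₀² + n/σ²; posterior mean is the precision-weighted average of μ₀ and x̄.
σ₀² = 0.94² = 0.8836, σ² = 0.96² = 0.9216; σ² + n·σ₀² = 0.9216 + 14·0.8836 = 13.292.
Posterior precision = 1/σ₀² + n/σ² = 1/0.8836 + 14/0.9216 = (σ² + n·σ₀²)/(σ₀²σ²) = 13.292/(0.8836·0.9216); posterior variance σₙ² = σ₀²σ²/(σ² + n·σ₀²) = 0.8836·0.9216/13.292 = 0.061264.
Posterior SD = √σₙ² = √(0.8836·0.9216/13.292) = 0.2475.

0.2475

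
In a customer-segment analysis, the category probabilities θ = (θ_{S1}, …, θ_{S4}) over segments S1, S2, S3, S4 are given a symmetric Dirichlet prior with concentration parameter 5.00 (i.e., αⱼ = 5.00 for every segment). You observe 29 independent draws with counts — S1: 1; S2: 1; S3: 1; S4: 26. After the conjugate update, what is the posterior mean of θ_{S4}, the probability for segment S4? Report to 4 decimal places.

0.6327

The Dirichlet prior is conjugate to the Multinomial likelihood: each posterior αⱼ = prior αⱼ + observed count nⱼ.
Posterior concentration: (6.00, 6.00, 6.00, 31.00), total = 49.00.
E[θ_{S4}|data] = α_{S4}/Σα = 31.00/49.00 = 0.6327.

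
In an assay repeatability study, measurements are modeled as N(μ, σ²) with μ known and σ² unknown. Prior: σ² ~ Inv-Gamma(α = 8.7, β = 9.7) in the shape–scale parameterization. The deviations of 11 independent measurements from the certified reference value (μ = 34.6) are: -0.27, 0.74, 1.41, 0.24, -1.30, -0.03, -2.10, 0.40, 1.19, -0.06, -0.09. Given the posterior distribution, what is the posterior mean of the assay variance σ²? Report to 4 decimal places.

1.1271

With known mean μ and an Inverse-Gamma(α, β) prior on σ², the Normal likelihood is conjugate: posterior is Inv-Gamma(α + n/2, β + Σ(xᵢ−μ)²/2).
Σ(xᵢ−μ)² = (-0.27)² + (0.74)² + (1.41)² + (0.24)² + (-1.30)² + (-0.03)² + (-2.10)² + (0.40)² + (1.19)² + (-0.06)² + (-0.09)² = 10.3549.
Posterior: Inv-Gamma(8.7 + 11/2, 9.7 + 10.3549/2) = Inv-Gamma(14.20, 14.87745).
E[σ²|data] = β/(α−1) = 14.87745/13.20 = 1.1271.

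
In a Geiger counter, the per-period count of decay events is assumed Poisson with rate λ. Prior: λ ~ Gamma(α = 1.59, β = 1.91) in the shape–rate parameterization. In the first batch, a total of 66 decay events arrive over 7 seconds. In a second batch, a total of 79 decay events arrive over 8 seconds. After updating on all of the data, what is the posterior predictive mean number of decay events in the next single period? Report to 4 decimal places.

With a Gamma(shape α, rate β) prior, the Poisson likelihood is conjugate: the posterior is Gamma(α + ΣXᵢ, β + n).
After batch 1: Gamma(α+S, β+n) = Gamma(1.59+66, 1.91+7) = Gamma(67.59, 8.91).
After batch 2: Gamma(α+S, β+n) = Gamma(67.59+79, 8.91+8) = Gamma(146.59, 16.91).
The predictive distribution for one future period is NegBinom with mean α/β = 8.6688.

8.6688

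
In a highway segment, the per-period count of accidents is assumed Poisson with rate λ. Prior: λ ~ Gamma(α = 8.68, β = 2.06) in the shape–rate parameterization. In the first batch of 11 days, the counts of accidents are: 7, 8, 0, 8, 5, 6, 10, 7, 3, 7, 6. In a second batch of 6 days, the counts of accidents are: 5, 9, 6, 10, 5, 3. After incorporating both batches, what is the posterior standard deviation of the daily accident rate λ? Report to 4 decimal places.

0.5594

With a Gamma(shape α, rate β) prior, the Poisson likelihood is conjugate: the posterior is Gamma(α + ΣXᵢ, β + n).
Batch 1: sum of counts S = 67 over n = 11 days.
After batch 1: Gamma(α+S, β+n) = Gamma(8.68+67, 2.06+11) = Gamma(75.68, 13.06).
Batch 2: sum of counts S = 38 over n = 6 days.
After batch 2: Gamma(α+S, β+n) = Gamma(75.68+38, 13.06+6) = Gamma(113.68, 19.06).
SD = √α/β = √113.68/19.06 = 0.5594.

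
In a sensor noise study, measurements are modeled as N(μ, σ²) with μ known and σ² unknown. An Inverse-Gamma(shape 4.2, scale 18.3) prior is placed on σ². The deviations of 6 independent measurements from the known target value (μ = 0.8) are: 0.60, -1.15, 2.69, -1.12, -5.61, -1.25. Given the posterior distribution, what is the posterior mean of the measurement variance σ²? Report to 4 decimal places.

6.4361

With known mean μ and an Inverse-Gamma(α, β) prior on σ², the Normal likelihood is conjugate: posterior is Inv-Gamma(α + n/2, β + Σ(xᵢ−μ)²/2).
Σ(xᵢ−μ)² = (0.60)² + (-1.15)² + (2.69)² + (-1.12)² + (-5.61)² + (-1.25)² = 43.2076.
Posterior: Inv-Gamma(4.2 + 6/2, 18.3 + 43.2076/2) = Inv-Gamma(7.20, 39.90380).
E[σ²|data] = β/(α−1) = 39.90380/6.20 = 6.4361.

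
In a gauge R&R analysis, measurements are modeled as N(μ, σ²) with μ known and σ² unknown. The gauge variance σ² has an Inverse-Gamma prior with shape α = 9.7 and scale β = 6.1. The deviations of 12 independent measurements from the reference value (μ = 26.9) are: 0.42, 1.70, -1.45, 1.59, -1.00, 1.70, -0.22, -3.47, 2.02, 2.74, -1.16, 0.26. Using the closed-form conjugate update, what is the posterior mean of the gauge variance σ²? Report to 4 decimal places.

1.6625

With known mean μ and an Inverse-Gamma(α, β) prior on σ², the Normal likelihood is conjugate: posterior is Inv-Gamma(α + n/2, β + Σ(xᵢ−μ)²/2).
Σ(xᵢ−μ)² = (0.42)² + (1.70)² + (-1.45)² + (1.59)² + (-1.00)² + (1.70)² + (-0.22)² + (-3.47)² + (2.02)² + (2.74)² + (-1.16)² + (0.26)² = 36.6775.
Posterior: Inv-Gamma(9.7 + 12/2, 6.1 + 36.6775/2) = Inv-Gamma(15.70, 24.43875).
E[σ²|data] = β/(α−1) = 24.43875/14.70 = 1.6625.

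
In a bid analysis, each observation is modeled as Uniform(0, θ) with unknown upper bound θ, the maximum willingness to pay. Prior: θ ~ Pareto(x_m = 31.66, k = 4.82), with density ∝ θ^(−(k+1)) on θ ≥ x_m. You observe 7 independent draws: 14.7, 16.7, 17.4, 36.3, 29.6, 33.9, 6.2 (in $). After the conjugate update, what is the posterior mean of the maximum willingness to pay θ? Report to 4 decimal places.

A Pareto(scale x_m, shape k) prior on the upper bound θ of Uniform(0, θ) is conjugate: posterior is Pareto(max(x_m, max xᵢ), k + n).
Sample maximum = 36.3; prior scale x_m = 31.66 → posterior scale = max = 36.30.
Posterior shape = 4.82 + 7 = 11.82.
E[θ|data] = k·x_m/(k−1) = 11.82·36.30/10.82 = 39.6549.

39.6549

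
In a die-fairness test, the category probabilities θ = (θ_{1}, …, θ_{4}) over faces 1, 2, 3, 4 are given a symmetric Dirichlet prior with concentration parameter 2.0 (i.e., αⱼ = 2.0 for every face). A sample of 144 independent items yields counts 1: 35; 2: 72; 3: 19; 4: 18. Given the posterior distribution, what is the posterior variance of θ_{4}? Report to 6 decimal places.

The Dirichlet prior is conjugate to the Multinomial likelihood: each posterior αⱼ = prior αⱼ + observed count nⱼ.
Posterior concentration: (37.0, 74.0, 21.0, 20.0), total = 152.0.
Var[θ_j] = α_j(Σα−α_j)/((Σα)²(Σα+1)) = 20.0·132.0/(152.0²·153.0) = 0.000747.

0.000747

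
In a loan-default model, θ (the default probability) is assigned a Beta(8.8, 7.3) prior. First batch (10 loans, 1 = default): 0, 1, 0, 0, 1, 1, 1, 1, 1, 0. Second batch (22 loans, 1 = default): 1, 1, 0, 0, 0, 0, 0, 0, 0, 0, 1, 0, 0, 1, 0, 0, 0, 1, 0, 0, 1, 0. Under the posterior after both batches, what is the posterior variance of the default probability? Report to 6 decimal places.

The Beta prior is conjugate to a Binomial/Bernoulli likelihood; the update adds successes to α and failures to β.
After batch 1: Beta(8.8+6, 7.3+4) = Beta(14.8, 11.3).
After batch 2: Beta(14.8+6, 11.3+16) = Beta(20.8, 27.3).
Var = αβ/((α+β)²(α+β+1)) = 20.8·27.3/(48.1²·49.1) = 0.004999.

0.004999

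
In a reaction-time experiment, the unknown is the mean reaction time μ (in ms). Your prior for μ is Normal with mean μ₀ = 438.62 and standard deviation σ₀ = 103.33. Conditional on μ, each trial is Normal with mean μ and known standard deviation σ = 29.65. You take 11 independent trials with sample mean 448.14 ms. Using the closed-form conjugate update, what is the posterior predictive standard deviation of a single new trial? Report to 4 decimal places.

For Normal data with known variance σ², a Normal(μ₀, σ₀²) prior on μ is conjugate. Posterior precision = 1/σ₀² + n/σ²; posterior mean is the precision-weighted average of μ₀ and x̄.
σ₀² = 103.33² = 10677.0889, σ² = 29.65² = 879.1225; σ² + n·σ₀² = 879.1225 + 11·10677.0889 = 118327.1004.
Posterior precision = 1/σ₀² + n/σ² = 1/10677.0889 + 11/879.1225 = (σ² + n·σ₀²)/(σ₀²σ²) = 118327.1004/(10677.0889·879.1225); posterior variance σₙ² = σ₀²σ²/(σ² + n·σ₀²) = 10677.0889·879.1225/118327.1004 = 79.326452.
Predictive variance for one new observation = σₙ² + σ² = 10677.0889·879.1225/118327.1004 + 879.1225 = σ²·(σ₀² + 118327.1004)/118327.1004 = 879.1225·129004.1893/118327.1004 = 958.448952; SD = √(879.1225·129004.1893/118327.1004) = 30.9588.

30.9588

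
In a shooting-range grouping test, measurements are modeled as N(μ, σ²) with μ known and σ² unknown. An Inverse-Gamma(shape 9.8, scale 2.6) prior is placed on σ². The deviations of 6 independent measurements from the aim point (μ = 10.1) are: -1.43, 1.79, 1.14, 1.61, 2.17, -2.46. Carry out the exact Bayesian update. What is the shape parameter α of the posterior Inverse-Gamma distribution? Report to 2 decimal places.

With known mean μ and an Inverse-Gamma(α, β) prior on σ², the Normal likelihood is conjugate: posterior is Inv-Gamma(α + n/2, β + Σ(xᵢ−μ)²/2).
Σ(xᵢ−μ)² = (-1.43)² + (1.79)² + (1.14)² + (1.61)² + (2.17)² + (-2.46)² = 19.9012.
Posterior: Inv-Gamma(9.8 + 6/2, 2.6 + 19.9012/2) = Inv-Gamma(12.80, 12.55060).
Posterior α = 12.80.

12.80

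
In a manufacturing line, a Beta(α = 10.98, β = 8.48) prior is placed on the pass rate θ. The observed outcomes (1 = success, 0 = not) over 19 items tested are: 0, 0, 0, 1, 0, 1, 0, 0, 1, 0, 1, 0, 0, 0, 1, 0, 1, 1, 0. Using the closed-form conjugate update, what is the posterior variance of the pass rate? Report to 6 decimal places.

0.006309

The Beta prior is conjugate to a Binomial/Bernoulli likelihood; the update adds successes to α and failures to β.
Posterior: Beta(α+k, β+n−k) = Beta(10.98+7, 8.48+12) = Beta(17.98, 20.48).
Var = αβ/((α+β)²(α+β+1)) = 17.98·20.48/(38.46²·39.46) = 0.006309.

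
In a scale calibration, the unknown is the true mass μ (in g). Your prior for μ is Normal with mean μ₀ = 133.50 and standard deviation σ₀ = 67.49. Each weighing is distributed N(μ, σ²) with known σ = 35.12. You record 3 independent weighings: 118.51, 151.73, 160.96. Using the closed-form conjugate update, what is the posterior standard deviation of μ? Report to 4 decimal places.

For Normal data with known variance σ², a Normal(μ₀, σ₀²) prior on μ is conjugate. Posterior precision = 1/σ₀² + n/σ²; posterior mean is the precision-weighted average of μ₀ and x̄.
σ₀² = 67.49² = 4554.9001, σ² = 35.12² = 1233.4144; σ² + n·σ₀² = 1233.4144 + 3·4554.9001 = 14898.1147.
Posterior precision = 1/σ₀² + n/σ² = 1/4554.9001 + 3/1233.4144 = (σ² + n·σ₀²)/(σ₀²σ²) = 14898.1147/(4554.9001·1233.4144); posterior variance σₙ² = σ₀²σ²/(σ² + n·σ₀²) = 4554.9001·1233.4144/14898.1147 = 377.100022.
Posterior SD = √σₙ² = √(4554.9001·1233.4144/14898.1147) = 19.4191.

19.4191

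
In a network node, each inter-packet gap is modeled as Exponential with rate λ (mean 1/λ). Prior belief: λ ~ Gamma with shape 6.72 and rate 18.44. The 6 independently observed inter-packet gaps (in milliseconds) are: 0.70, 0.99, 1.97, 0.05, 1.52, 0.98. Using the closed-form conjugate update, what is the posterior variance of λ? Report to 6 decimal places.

0.020934

With a Gamma(shape α, rate β) prior on the exponential rate λ, the posterior after n observations with total T = Σxᵢ is Gamma(α+n, β+T).
Sum of observations T = 6.21 milliseconds; n = 6.
Posterior: Gamma(6.72+6, 18.44+6.21) = Gamma(12.72, 24.65).
Var = α/β² = 0.020934.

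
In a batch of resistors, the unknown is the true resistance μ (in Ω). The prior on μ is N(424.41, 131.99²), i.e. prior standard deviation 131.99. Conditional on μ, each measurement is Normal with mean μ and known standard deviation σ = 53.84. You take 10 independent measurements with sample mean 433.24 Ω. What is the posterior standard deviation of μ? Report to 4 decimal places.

16.8858

For Normal data with known variance σ², a Normal(μ₀, σ₀²) prior on μ is conjugate. Posterior precision = 1/σ₀² + n/σ²; posterior mean is the precision-weighted average of μ₀ and x̄.
σ₀² = 131.99² = 17421.3601, σ² = 53.84² = 2898.7456; σ² + n·σ₀² = 2898.7456 + 10·17421.3601 = 177112.3466.
Posterior precision = 1/σ₀² + n/σ² = 1/17421.3601 + 10/2898.7456 = (σ² + n·σ₀²)/(σ₀²σ²) = 177112.3466/(17421.3601·2898.7456); posterior variance σₙ² = σ₀²σ²/(σ² + n·σ₀²) = 17421.3601·2898.7456/177112.3466 = 285.130268.
Posterior SD = √σₙ² = √(17421.3601·2898.7456/177112.3466) = 16.8858.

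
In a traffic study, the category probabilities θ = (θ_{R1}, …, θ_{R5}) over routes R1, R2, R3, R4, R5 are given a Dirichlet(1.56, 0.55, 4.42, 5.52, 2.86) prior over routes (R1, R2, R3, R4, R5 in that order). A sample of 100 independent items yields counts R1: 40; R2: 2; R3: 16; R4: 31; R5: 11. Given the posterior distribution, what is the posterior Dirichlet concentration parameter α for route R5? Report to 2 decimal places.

The Dirichlet prior is conjugate to the Multinomial likelihood: each posterior αⱼ = prior αⱼ + observed count nⱼ.
Posterior concentration: (41.56, 2.55, 20.42, 36.52, 13.86), total = 114.91.
α_{R5} = 2.86 + 11 = 13.86.

13.86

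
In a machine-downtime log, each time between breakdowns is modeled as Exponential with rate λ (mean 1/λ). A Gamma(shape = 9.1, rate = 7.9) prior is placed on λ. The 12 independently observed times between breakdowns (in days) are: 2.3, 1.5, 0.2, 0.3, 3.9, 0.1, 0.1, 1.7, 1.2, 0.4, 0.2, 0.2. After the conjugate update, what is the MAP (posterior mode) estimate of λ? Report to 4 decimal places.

With a Gamma(shape α, rate β) prior on the exponential rate λ, the posterior after n observations with total T = Σxᵢ is Gamma(α+n, β+T).
Sum of observations T = 12.1 days; n = 12.
Posterior: Gamma(9.1+12, 7.9+12.1) = Gamma(21.1, 20.0).
Mode = (α−1)/β = 1.0050.

1.0050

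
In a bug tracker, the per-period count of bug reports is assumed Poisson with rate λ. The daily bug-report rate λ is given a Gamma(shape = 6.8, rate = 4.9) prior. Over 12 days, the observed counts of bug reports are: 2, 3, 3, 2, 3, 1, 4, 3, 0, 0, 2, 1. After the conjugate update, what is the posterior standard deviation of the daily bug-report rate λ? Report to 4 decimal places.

0.3284

With a Gamma(shape α, rate β) prior, the Poisson likelihood is conjugate: the posterior is Gamma(α + ΣXᵢ, β + n).
Sum of counts S = 24 over n = 12 days.
Posterior: Gamma(α+S, β+n) = Gamma(6.8+24, 4.9+12) = Gamma(30.8, 16.9).
SD = √α/β = √30.8/16.9 = 0.3284.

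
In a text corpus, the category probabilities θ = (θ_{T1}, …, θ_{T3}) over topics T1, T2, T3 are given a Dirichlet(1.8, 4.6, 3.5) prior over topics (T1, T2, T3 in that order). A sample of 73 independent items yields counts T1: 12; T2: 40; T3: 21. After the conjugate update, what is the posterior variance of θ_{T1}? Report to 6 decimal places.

0.001654

The Dirichlet prior is conjugate to the Multinomial likelihood: each posterior αⱼ = prior αⱼ + observed count nⱼ.
Posterior concentration: (13.8, 44.6, 24.5), total = 82.9.
Var[θ_j] = α_j(Σα−α_j)/((Σα)²(Σα+1)) = 13.8·69.1/(82.9²·83.9) = 0.001654.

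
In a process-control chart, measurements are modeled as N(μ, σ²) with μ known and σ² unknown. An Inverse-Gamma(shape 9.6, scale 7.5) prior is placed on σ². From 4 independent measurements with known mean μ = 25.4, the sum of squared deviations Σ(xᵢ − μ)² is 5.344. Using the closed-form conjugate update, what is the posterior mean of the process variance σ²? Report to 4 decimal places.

0.9596

With known mean μ and an Inverse-Gamma(α, β) prior on σ², the Normal likelihood is conjugate: posterior is Inv-Gamma(α + n/2, β + Σ(xᵢ−μ)²/2).
Posterior: Inv-Gamma(9.6 + 4/2, 7.5 + 5.344/2) = Inv-Gamma(11.60, 10.1720).
E[σ²|data] = β/(α−1) = 10.1720/10.60 = 0.9596.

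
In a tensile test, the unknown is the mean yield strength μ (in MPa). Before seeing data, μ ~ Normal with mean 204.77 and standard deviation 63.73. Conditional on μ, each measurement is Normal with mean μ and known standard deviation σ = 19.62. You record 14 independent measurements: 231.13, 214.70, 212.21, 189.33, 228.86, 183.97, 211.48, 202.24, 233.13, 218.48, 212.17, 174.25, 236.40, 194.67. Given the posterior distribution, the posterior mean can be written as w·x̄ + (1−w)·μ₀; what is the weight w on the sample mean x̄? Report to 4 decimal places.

For Normal data with known variance σ², a Normal(μ₀, σ₀²) prior on μ is conjugate. Posterior precision = 1/σ₀² + n/σ²; posterior mean is the precision-weighted average of μ₀ and x̄.
σ₀² = 63.73² = 4061.5129, σ² = 19.62² = 384.9444. Prior precision 1/σ₀² = 1/4061.5129; data precision n/σ² = 14/384.9444.
w = (n/σ²)/(1/σ₀² + n/σ²) = n·σ₀²/(σ² + n·σ₀²) = 14·4061.5129/(384.9444 + 14·4061.5129) = 56861.1806/57246.125 = 0.9933.

0.9933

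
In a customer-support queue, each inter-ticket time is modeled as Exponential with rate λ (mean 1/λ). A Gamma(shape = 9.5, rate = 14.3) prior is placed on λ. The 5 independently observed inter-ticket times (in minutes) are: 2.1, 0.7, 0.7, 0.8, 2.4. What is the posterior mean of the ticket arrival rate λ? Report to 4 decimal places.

0.6905

With a Gamma(shape α, rate β) prior on the exponential rate λ, the posterior after n observations with total T = Σxᵢ is Gamma(α+n, β+T).
Sum of observations T = 6.7 minutes; n = 5.
Posterior: Gamma(9.5+5, 14.3+6.7) = Gamma(14.5, 21.0).
Posterior mean of λ = α/β = 14.5/21.0 = 0.6905.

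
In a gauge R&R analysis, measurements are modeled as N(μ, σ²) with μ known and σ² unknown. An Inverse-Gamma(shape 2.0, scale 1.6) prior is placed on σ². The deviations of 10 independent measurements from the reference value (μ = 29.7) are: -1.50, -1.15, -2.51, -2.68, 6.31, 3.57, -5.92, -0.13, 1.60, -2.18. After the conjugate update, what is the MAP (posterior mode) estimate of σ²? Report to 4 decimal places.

7.1995

With known mean μ and an Inverse-Gamma(α, β) prior on σ², the Normal likelihood is conjugate: posterior is Inv-Gamma(α + n/2, β + Σ(xᵢ−μ)²/2).
Σ(xᵢ−μ)² = (-1.50)² + (-1.15)² + (-2.51)² + (-2.68)² + (6.31)² + (3.57)² + (-5.92)² + (-0.13)² + (1.60)² + (-2.18)² = 111.9917.
Posterior: Inv-Gamma(2.0 + 10/2, 1.6 + 111.9917/2) = Inv-Gamma(7.00, 57.59585).
Mode = β/(α+1) = 57.59585/8.00 = 7.1995.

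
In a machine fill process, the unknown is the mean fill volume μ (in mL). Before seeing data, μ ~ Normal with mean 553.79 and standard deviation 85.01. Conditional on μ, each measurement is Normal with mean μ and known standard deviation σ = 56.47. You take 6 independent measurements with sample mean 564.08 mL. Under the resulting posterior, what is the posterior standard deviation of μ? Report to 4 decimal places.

22.2501

For Normal data with known variance σ², a Normal(μ₀, σ₀²) prior on μ is conjugate. Posterior precision = 1/σ₀² + n/σ²; posterior mean is the precision-weighted average of μ₀ and x̄.
σ₀² = 85.01² = 7226.7001, σ² = 56.47² = 3188.8609; σ² + n·σ₀² = 3188.8609 + 6·7226.7001 = 46549.0615.
Posterior precision = 1/σ₀² + n/σ² = 1/7226.7001 + 6/3188.8609 = (σ² + n·σ₀²)/(σ₀²σ²) = 46549.0615/(7226.7001·3188.8609); posterior variance σₙ² = σ₀²σ²/(σ² + n·σ₀²) = 7226.7001·3188.8609/46549.0615 = 495.067798.
Posterior SD = √σₙ² = √(7226.7001·3188.8609/46549.0615) = 22.2501.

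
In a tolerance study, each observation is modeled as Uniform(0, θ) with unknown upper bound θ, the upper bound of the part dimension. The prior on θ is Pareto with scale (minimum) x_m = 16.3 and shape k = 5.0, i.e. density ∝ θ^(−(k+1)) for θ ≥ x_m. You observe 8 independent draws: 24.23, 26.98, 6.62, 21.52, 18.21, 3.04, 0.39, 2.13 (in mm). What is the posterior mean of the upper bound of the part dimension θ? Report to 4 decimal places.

29.2283

A Pareto(scale x_m, shape k) prior on the upper bound θ of Uniform(0, θ) is conjugate: posterior is Pareto(max(x_m, max xᵢ), k + n).
Sample maximum = 26.98; prior scale x_m = 16.3 → posterior scale = max = 26.98.
Posterior shape = 5.0 + 8 = 13.0.
E[θ|data] = k·x_m/(k−1) = 13.0·26.98/12.0 = 29.2283.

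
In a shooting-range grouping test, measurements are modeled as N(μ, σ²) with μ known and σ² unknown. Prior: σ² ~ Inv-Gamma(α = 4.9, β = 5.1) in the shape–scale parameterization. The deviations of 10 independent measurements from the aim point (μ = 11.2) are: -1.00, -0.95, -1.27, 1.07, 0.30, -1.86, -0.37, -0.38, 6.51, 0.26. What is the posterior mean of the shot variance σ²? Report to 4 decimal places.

3.4348

With known mean μ and an Inverse-Gamma(α, β) prior on σ², the Normal likelihood is conjugate: posterior is Inv-Gamma(α + n/2, β + Σ(xᵢ−μ)²/2).
Σ(xᵢ−μ)² = (-1.00)² + (-0.95)² + (-1.27)² + (1.07)² + (0.30)² + (-1.86)² + (-0.37)² + (-0.38)² + (6.51)² + (0.26)² = 50.9389.
Posterior: Inv-Gamma(4.9 + 10/2, 5.1 + 50.9389/2) = Inv-Gamma(9.90, 30.56945).
E[σ²|data] = β/(α−1) = 30.56945/8.90 = 3.4348.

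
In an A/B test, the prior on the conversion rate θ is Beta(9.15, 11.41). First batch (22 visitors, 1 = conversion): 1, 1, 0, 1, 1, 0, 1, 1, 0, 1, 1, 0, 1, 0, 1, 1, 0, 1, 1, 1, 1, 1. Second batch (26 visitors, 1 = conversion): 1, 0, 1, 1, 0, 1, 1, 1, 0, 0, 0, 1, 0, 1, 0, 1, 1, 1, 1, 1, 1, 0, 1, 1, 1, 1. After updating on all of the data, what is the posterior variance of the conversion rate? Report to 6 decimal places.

The Beta prior is conjugate to a Binomial/Bernoulli likelihood; the update adds successes to α and failures to β.
After batch 1: Beta(9.15+16, 11.41+6) = Beta(25.15, 17.41).
After batch 2: Beta(25.15+18, 17.41+8) = Beta(43.15, 25.41).
Var = αβ/((α+β)²(α+β+1)) = 43.15·25.41/(68.56²·69.56) = 0.003353.

0.003353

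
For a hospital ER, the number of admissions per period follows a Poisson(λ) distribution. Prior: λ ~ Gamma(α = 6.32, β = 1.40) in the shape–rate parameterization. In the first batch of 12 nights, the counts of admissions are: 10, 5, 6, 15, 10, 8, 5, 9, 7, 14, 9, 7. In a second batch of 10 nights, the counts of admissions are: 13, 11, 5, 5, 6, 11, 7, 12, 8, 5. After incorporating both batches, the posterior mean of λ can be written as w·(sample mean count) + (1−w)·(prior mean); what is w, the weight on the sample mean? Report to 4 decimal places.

0.9402

With a Gamma(shape α, rate β) prior, the Poisson likelihood is conjugate: the posterior is Gamma(α + ΣXᵢ, β + n).
Total number of nights: n = 12 + 10 = 22.
Posterior mean = (α₀+S)/(β₀+n) = [n/(β₀+n)]·(S/n) + [β₀/(β₀+n)]·(α₀/β₀), so only n and β₀ enter the weight.
Weight on data w = n/(β₀+n) = 22/(1.40+22) = 22/23.40 = 0.9402.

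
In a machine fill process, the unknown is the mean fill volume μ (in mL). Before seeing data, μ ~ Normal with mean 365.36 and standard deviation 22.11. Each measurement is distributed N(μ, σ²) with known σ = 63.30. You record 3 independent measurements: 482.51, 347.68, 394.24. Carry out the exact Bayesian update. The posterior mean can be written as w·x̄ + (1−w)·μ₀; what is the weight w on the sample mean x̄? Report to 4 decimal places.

0.2679

For Normal data with known variance σ², a Normal(μ₀, σ₀²) prior on μ is conjugate. Posterior precision = 1/σ₀² + n/σ²; posterior mean is the precision-weighted average of μ₀ and x̄.
σ₀² = 22.11² = 488.8521, σ² = 63.30² = 4006.89. Prior precision 1/σ₀² = 1/488.8521; data precision n/σ² = 3/4006.89.
w = (n/σ²)/(1/σ₀² + n/σ²) = n·σ₀²/(σ² + n·σ₀²) = 3·488.8521/(4006.89 + 3·488.8521) = 1466.5563/5473.4463 = 0.2679.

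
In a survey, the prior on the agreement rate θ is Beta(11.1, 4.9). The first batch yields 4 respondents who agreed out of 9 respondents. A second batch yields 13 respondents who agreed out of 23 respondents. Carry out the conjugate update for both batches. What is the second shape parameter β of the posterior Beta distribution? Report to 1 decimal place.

19.9

The Beta prior is conjugate to a Binomial/Bernoulli likelihood; the update adds successes to α and failures to β.
After batch 1: Beta(11.1+4, 4.9+5) = Beta(15.1, 9.9).
After batch 2: Beta(15.1+13, 9.9+10) = Beta(28.1, 19.9).
Posterior β = 19.9.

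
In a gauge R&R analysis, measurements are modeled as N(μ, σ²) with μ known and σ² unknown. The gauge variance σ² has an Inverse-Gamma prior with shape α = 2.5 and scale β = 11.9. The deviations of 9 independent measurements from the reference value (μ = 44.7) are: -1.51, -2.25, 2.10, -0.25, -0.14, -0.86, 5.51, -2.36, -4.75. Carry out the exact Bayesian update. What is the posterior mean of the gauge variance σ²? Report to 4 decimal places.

7.9055

With known mean μ and an Inverse-Gamma(α, β) prior on σ², the Normal likelihood is conjugate: posterior is Inv-Gamma(α + n/2, β + Σ(xᵢ−μ)²/2).
Σ(xᵢ−μ)² = (-1.51)² + (-2.25)² + (2.10)² + (-0.25)² + (-0.14)² + (-0.86)² + (5.51)² + (-2.36)² + (-4.75)² = 71.0665.
Posterior: Inv-Gamma(2.5 + 9/2, 11.9 + 71.0665/2) = Inv-Gamma(7.00, 47.43325).
E[σ²|data] = β/(α−1) = 47.43325/6.00 = 7.9055.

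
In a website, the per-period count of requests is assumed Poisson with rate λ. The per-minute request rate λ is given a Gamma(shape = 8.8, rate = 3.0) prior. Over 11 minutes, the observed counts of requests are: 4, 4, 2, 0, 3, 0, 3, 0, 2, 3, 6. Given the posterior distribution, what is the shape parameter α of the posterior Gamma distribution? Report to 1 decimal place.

With a Gamma(shape α, rate β) prior, the Poisson likelihood is conjugate: the posterior is Gamma(α + ΣXᵢ, β + n).
Sum of counts S = 27 over n = 11 minutes.
Posterior: Gamma(α+S, β+n) = Gamma(8.8+27, 3.0+11) = Gamma(35.8, 14.0).
Posterior α = 35.8.

35.8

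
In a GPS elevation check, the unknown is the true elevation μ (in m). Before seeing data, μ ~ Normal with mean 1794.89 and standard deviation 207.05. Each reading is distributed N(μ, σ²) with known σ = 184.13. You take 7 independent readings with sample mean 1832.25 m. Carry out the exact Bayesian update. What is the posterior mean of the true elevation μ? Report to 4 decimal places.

1828.4575

For Normal data with known variance σ², a Normal(μ₀, σ₀²) prior on μ is conjugate. Posterior precision = 1/σ₀² + n/σ²; posterior mean is the precision-weighted average of μ₀ and x̄.
n·x̄ = 7·1832.25 = 12825.75.
σ₀² = 207.05² = 42869.7025, σ² = 184.13² = 33903.8569; σ² + n·σ₀² = 33903.8569 + 7·42869.7025 = 333991.7744.
Posterior mean = (μ₀/σ₀² + n·x̄/σ²)/(1/σ₀² + n/σ²) = (σ²·μ₀ + σ₀²·n·x̄)/(σ² + n·σ₀²) = (33903.8569·1794.89 + 42869.7025·12825.75)/333991.7744 = 610689780.550616/333991.7744 = 1828.4575.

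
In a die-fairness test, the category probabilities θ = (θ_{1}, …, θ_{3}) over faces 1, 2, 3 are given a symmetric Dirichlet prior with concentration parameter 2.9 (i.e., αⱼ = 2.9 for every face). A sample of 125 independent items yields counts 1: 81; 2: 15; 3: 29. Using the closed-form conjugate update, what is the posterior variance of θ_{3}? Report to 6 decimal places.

0.001349

The Dirichlet prior is conjugate to the Multinomial likelihood: each posterior αⱼ = prior αⱼ + observed count nⱼ.
Posterior concentration: (83.9, 17.9, 31.9), total = 133.7.
Var[θ_j] = α_j(Σα−α_j)/((Σα)²(Σα+1)) = 31.9·101.8/(133.7²·134.7) = 0.001349.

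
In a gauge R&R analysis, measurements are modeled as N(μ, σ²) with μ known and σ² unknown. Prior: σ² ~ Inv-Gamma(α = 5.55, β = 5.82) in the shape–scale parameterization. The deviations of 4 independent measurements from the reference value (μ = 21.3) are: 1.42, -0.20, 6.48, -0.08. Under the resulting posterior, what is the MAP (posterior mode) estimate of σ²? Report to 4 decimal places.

3.2569

With known mean μ and an Inverse-Gamma(α, β) prior on σ², the Normal likelihood is conjugate: posterior is Inv-Gamma(α + n/2, β + Σ(xᵢ−μ)²/2).
Σ(xᵢ−μ)² = (1.42)² + (-0.20)² + (6.48)² + (-0.08)² = 44.0532.
Posterior: Inv-Gamma(5.55 + 4/2, 5.82 + 44.0532/2) = Inv-Gamma(7.55, 27.84660).
Mode = β/(α+1) = 27.84660/8.55 = 3.2569.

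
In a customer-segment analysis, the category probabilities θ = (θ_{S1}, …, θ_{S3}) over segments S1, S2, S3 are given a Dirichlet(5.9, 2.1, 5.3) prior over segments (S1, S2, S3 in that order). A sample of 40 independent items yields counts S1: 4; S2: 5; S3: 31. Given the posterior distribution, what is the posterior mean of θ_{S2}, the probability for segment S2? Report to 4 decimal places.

0.1332

The Dirichlet prior is conjugate to the Multinomial likelihood: each posterior αⱼ = prior αⱼ + observed count nⱼ.
Posterior concentration: (9.9, 7.1, 36.3), total = 53.3.
E[θ_{S2}|data] = α_{S2}/Σα = 7.1/53.3 = 0.1332.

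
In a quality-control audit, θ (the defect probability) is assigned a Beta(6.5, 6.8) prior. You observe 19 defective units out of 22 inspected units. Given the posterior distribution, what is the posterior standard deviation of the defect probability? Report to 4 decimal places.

0.0743

The Beta prior is conjugate to a Binomial/Bernoulli likelihood; the update adds successes to α and failures to β.
Posterior: Beta(α+k, β+n−k) = Beta(6.5+19, 6.8+3) = Beta(25.5, 9.8).
Var = αβ/((α+β)²(α+β+1)) = 25.5·9.8/(35.3²·36.3) = 0.00552472; SD = √0.00552472 = 0.0743.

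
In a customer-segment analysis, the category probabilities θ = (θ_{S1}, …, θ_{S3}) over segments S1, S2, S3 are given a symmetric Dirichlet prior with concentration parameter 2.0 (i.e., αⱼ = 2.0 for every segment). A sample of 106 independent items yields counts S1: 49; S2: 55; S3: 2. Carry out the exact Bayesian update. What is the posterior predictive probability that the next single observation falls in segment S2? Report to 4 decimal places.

0.5089

The Dirichlet prior is conjugate to the Multinomial likelihood: each posterior αⱼ = prior αⱼ + observed count nⱼ.
Posterior concentration: (51.0, 57.0, 4.0), total = 112.0.
P(next = S2 | data) = α_{S2}/Σα = 0.5089.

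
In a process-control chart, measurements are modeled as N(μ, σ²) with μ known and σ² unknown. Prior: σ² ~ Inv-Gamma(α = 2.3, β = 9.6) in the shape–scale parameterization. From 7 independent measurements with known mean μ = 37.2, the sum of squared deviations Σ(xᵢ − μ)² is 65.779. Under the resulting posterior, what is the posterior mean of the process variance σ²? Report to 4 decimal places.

With known mean μ and an Inverse-Gamma(α, β) prior on σ², the Normal likelihood is conjugate: posterior is Inv-Gamma(α + n/2, β + Σ(xᵢ−μ)²/2).
Posterior: Inv-Gamma(2.3 + 7/2, 9.6 + 65.779/2) = Inv-Gamma(5.80, 42.4895).
E[σ²|data] = β/(α−1) = 42.4895/4.80 = 8.8520.

8.8520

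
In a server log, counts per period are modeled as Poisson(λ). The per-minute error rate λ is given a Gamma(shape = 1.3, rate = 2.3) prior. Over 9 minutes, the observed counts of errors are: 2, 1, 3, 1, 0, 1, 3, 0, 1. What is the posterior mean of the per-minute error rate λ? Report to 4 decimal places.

1.1770

With a Gamma(shape α, rate β) prior, the Poisson likelihood is conjugate: the posterior is Gamma(α + ΣXᵢ, β + n).
Sum of counts S = 12 over n = 9 minutes.
Posterior: Gamma(α+S, β+n) = Gamma(1.3+12, 2.3+9) = Gamma(13.3, 11.3).
Posterior mean = α/β = 13.3/11.3 = 1.1770.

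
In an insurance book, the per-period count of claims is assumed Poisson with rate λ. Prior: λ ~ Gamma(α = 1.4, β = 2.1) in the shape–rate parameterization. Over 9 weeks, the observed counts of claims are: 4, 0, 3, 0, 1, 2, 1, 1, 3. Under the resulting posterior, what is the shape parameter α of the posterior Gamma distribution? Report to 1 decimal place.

16.4

With a Gamma(shape α, rate β) prior, the Poisson likelihood is conjugate: the posterior is Gamma(α + ΣXᵢ, β + n).
Sum of counts S = 15 over n = 9 weeks.
Posterior: Gamma(α+S, β+n) = Gamma(1.4+15, 2.1+9) = Gamma(16.4, 11.1).
Posterior α = 16.4.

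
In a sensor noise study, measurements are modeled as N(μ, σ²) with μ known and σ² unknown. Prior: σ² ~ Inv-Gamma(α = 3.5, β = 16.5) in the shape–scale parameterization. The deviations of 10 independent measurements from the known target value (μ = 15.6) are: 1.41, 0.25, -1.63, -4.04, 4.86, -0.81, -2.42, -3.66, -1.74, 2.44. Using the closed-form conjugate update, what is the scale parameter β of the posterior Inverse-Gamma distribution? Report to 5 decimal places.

53.26900

With known mean μ and an Inverse-Gamma(α, β) prior on σ², the Normal likelihood is conjugate: posterior is Inv-Gamma(α + n/2, β + Σ(xᵢ−μ)²/2).
Σ(xᵢ−μ)² = (1.41)² + (0.25)² + (-1.63)² + (-4.04)² + (4.86)² + (-0.81)² + (-2.42)² + (-3.66)² + (-1.74)² + (2.44)² = 73.5380.
Posterior: Inv-Gamma(3.5 + 10/2, 16.5 + 73.5380/2) = Inv-Gamma(8.50, 53.26900).
Posterior β = 53.26900.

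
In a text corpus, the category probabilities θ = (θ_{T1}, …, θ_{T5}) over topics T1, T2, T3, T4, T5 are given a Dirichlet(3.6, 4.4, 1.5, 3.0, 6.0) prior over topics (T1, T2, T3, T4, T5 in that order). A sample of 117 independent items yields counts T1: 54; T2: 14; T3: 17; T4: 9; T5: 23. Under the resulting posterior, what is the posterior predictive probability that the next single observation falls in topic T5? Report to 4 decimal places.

0.2140

The Dirichlet prior is conjugate to the Multinomial likelihood: each posterior αⱼ = prior αⱼ + observed count nⱼ.
Posterior concentration: (57.6, 18.4, 18.5, 12.0, 29.0), total = 135.5.
P(next = T5 | data) = α_{T5}/Σα = 0.2140.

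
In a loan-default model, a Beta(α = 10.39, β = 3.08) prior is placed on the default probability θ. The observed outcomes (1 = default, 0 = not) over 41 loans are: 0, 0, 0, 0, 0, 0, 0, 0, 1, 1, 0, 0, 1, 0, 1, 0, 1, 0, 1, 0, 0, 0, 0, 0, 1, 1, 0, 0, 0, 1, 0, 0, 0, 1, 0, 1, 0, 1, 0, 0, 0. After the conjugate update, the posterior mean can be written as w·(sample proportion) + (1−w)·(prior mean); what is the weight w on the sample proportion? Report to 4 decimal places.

0.7527

The Beta prior is conjugate to a Binomial/Bernoulli likelihood; the update adds successes to α and failures to β.
Posterior mean = (α₀+k)/(α₀+β₀+n) = [n/(α₀+β₀+n)]·(k/n) + [(α₀+β₀)/(α₀+β₀+n)]·α₀/(α₀+β₀), so only n and the prior enter the weight.
The weight on the data is w = n/(α₀+β₀+n) = 41/(10.39+3.08+41) = 41/54.47 = 0.7527.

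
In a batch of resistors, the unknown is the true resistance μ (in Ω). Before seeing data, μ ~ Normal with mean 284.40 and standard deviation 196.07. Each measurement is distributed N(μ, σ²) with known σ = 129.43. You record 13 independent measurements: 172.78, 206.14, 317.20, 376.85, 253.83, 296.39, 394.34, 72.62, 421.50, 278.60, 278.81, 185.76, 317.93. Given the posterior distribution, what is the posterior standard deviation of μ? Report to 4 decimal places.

35.3105

For Normal data with known variance σ², a Normal(μ₀, σ₀²) prior on μ is conjugate. Posterior precision = 1/σ₀² + n/σ²; posterior mean is the precision-weighted average of μ₀ and x̄.
σ₀² = 196.07² = 38443.4449, σ² = 129.43² = 16752.1249; σ² + n·σ₀² = 16752.1249 + 13·38443.4449 = 516516.9086.
Posterior precision = 1/σ₀² + n/σ² = 1/38443.4449 + 13/16752.1249 = (σ² + n·σ₀²)/(σ₀²σ²) = 516516.9086/(38443.4449·16752.1249); posterior variance σₙ² = σ₀²σ²/(σ² + n·σ₀²) = 38443.4449·16752.1249/516516.9086 = 1246.831188.
Posterior SD = √σₙ² = √(38443.4449·16752.1249/516516.9086) = 35.3105.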